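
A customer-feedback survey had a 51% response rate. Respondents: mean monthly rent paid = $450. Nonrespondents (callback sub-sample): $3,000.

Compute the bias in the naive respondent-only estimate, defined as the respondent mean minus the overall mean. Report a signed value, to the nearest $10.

-$1,250

Nonresponse fraction = 1 − 0.51 = 0.49.
Bias = (nonresponse fraction) × (respondent mean − nonrespondent mean)
     = 0.49 × (450 − 3000) = 0.49 × -2550 = -1249.5.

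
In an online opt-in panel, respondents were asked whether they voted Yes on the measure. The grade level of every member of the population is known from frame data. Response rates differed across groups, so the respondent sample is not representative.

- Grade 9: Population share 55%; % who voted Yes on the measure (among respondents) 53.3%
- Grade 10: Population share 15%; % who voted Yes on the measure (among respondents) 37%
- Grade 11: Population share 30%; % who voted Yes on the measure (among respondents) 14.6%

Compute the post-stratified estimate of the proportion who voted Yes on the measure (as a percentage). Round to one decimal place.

39.2%

Each cell contributes population-share × respondent value:
  Grade 9: 0.55 × 53.3 = 29.315
  Grade 10: 0.15 × 37 = 5.55
  Grade 11: 0.3 × 14.6 = 4.38
Post-stratified estimate = 39.245 → 39.2%.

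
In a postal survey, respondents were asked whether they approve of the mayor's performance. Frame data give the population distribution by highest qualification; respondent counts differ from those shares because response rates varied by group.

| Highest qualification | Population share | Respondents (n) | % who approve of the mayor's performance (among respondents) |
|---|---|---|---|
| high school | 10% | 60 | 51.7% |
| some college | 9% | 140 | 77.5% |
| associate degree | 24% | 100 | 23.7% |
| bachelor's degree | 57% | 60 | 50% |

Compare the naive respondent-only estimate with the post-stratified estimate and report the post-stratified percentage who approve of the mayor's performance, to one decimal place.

Unadjusted (pooled respondent) estimate weights by respondent counts:
  (60/360)×51.7 + (140/360)×77.5 + (100/360)×23.7 + (60/360)×50 = 53.6722%
Post-stratified estimate weights by population shares:
  0.1×51.7 + 0.09×77.5 + 0.24×23.7 + 0.57×50 = 46.333%

46.3%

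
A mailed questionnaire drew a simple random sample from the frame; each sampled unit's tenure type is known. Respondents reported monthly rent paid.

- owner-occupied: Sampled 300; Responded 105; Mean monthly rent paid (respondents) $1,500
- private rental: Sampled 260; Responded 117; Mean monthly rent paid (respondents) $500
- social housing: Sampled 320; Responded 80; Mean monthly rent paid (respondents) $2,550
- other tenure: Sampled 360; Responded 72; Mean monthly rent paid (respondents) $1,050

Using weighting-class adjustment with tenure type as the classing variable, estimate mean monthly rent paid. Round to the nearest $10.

$1,430

Class response rates: owner-occupied 105/300 = 35%, private rental 117/260 = 45%, social housing 80/320 = 25%, other tenure 72/360 = 20%.
Inverse-response-rate weighting restores each class to its sampled count, so class totals weight by n_sampled:
  owner-occupied: 300 × 1500 = 450,000
  private rental: 260 × 500 = 130,000
  social housing: 320 × 2550 = 816,000
  other tenure: 360 × 1050 = 378,000
Adjusted estimate = 1,774,000 / 1,240 = 1430.65 → $1,430.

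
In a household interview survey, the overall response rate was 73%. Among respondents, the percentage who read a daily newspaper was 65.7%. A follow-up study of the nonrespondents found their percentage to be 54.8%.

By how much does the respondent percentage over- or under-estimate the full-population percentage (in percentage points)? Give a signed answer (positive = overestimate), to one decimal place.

Nonresponse fraction = 1 − 0.73 = 0.27.
Bias = (nonresponse fraction) × (respondent percentage − nonrespondent percentage)
     = 0.27 × (65.7 − 54.8) = 0.27 × 10.9 = 2.943.

+2.9 percentage points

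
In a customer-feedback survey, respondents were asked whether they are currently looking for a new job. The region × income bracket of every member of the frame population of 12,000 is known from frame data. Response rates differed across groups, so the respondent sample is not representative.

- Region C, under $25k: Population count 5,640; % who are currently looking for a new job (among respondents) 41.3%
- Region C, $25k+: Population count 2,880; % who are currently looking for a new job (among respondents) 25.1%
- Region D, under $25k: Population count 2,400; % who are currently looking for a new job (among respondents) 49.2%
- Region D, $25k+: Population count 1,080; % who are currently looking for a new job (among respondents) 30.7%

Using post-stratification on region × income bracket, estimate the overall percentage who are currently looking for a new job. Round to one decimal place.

Weight each group's respondent value by its population share:
  Region C, under $25k: (5,640/12,000) × 41.3 = 19.411
  Region C, $25k+: (2,880/12,000) × 25.1 = 6.024
  Region D, under $25k: (2,400/12,000) × 49.2 = 9.84
  Region D, $25k+: (1,080/12,000) × 30.7 = 2.763
Post-stratified estimate = 38.038 → 38.0%.

38.0%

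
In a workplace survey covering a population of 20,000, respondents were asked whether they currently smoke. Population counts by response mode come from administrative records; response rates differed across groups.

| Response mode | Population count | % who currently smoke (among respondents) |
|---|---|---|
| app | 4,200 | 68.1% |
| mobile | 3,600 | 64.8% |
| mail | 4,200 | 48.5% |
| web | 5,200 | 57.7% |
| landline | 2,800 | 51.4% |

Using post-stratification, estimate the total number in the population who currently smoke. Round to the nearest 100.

11,700

Estimated count per cell = population count × respondent percentage:
  app: 4,200 × 68.1% = 2860.2
  mobile: 3,600 × 64.8% = 2332.8
  mail: 4,200 × 48.5% = 2037
  web: 5,200 × 57.7% = 3000.4
  landline: 2,800 × 51.4% = 1439.2
Estimated total = 11669.6 → 11,700.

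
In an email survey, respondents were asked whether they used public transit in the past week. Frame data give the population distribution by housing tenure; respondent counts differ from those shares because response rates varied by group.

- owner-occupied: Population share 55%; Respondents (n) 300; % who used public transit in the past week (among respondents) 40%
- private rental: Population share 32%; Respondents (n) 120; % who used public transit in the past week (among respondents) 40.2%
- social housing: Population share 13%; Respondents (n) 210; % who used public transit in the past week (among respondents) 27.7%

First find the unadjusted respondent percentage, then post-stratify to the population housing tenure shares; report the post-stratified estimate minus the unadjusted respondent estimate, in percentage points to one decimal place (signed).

+2.5 percentage points

Unadjusted (pooled respondent) estimate weights by respondent counts:
  (300/630)×40 + (120/630)×40.2 + (210/630)×27.7 = 35.9381%
Post-stratifying to population shares instead:
  0.55×40 + 0.32×40.2 + 0.13×27.7 = 38.465%
Difference = 38.465 − 35.9381 = 2.5269 pp.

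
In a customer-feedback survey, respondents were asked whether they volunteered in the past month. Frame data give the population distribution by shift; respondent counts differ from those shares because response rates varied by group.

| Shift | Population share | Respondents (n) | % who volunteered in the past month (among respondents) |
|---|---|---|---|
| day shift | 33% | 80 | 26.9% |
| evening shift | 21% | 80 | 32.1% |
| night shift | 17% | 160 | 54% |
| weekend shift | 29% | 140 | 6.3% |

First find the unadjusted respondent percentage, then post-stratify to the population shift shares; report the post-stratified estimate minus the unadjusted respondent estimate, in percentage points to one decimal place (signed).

-4.3 percentage points

Unadjusted (pooled respondent) estimate weights by respondent counts:
  (80/460)×26.9 + (80/460)×32.1 + (160/460)×54 + (140/460)×6.3 = 30.9609%
Post-stratified estimate weights by population shares:
  0.33×26.9 + 0.21×32.1 + 0.17×54 + 0.29×6.3 = 26.625%
Difference = 26.625 − 30.9609 = -4.3359 pp.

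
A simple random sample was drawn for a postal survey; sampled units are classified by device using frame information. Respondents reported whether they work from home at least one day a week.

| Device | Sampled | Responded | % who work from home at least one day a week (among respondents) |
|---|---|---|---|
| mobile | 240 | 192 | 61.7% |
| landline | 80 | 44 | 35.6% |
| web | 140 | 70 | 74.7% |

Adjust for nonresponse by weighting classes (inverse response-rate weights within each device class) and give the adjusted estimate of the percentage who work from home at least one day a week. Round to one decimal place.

61.1%

Response rates by class: mobile 192/240 = 80%, landline 44/80 = 55%, web 70/140 = 50%.
Weighting each respondent by the inverse class response rate inflates each class back to its sampled size, so the class weight is n_sampled:
  mobile: 240 × 61.7 = 14,808
  landline: 80 × 35.6 = 2848
  web: 140 × 74.7 = 10,458
Adjusted estimate = 28,114 / 460 = 61.1174 → 61.1%.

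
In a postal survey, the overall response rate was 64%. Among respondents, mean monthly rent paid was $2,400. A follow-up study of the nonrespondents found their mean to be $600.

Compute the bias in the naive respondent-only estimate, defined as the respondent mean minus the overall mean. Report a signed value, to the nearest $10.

Nonresponse fraction = 1 − 0.64 = 0.36.
Bias = (nonresponse fraction) × (respondent mean − nonrespondent mean)
     = 0.36 × (2400 − 600) = 0.36 × 1800 = 648.

+$650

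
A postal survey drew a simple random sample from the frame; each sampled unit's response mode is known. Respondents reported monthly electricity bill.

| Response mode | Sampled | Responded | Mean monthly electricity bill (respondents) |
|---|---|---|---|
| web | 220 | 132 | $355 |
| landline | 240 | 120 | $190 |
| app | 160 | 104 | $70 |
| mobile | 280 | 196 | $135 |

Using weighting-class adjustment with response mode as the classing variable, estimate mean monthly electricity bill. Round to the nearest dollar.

$192

Response rates by class: web 132/220 = 60%, landline 120/240 = 50%, app 104/160 = 65%, mobile 196/280 = 70%.
Weighting each respondent by the inverse class response rate inflates each class back to its sampled size, so the class weight is n_sampled:
  web: 220 × 355 = 78,100
  landline: 240 × 190 = 45,600
  app: 160 × 70 = 11,200
  mobile: 280 × 135 = 37,800
Adjusted estimate = 172,700 / 900 = 191.889 → $192.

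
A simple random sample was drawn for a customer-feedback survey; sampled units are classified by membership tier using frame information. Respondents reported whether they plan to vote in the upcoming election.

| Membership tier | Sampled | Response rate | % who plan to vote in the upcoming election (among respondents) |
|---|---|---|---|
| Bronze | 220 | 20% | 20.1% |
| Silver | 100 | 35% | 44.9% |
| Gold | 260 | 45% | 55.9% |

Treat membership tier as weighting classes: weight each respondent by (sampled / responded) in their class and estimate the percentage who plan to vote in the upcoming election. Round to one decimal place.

40.4%

Weighting each respondent by the inverse class response rate inflates each class back to its sampled size, so the class weight is n_sampled:
  Bronze: 220 × 20.1 = 4422
  Silver: 100 × 44.9 = 4490
  Gold: 260 × 55.9 = 14,534
Adjusted estimate = 23,446 / 580 = 40.4241 → 40.4%.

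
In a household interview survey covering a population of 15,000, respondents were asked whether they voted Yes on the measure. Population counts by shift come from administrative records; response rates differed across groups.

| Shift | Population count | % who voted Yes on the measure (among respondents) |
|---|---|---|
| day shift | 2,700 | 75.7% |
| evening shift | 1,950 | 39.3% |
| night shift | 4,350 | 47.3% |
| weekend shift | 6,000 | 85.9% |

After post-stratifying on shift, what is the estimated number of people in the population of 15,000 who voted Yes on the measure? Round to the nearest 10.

10,020

Apply each group's respondent rate to its population count:
  day shift: 2,700 × 75.7% = 2043.9
  evening shift: 1,950 × 39.3% = 766.35
  night shift: 4,350 × 47.3% = 2057.55
  weekend shift: 6,000 × 85.9% = 5154
Estimated total = 10021.8 → 10,020.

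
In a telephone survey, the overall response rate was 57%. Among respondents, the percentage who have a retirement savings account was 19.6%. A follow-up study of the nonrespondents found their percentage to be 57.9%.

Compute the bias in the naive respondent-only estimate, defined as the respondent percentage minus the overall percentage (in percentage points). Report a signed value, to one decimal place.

-16.5 percentage points

Nonresponse fraction = 1 − 0.57 = 0.43.
Bias = (nonresponse fraction) × (respondent percentage − nonrespondent percentage)
     = 0.43 × (19.6 − 57.9) = 0.43 × -38.3 = -16.469.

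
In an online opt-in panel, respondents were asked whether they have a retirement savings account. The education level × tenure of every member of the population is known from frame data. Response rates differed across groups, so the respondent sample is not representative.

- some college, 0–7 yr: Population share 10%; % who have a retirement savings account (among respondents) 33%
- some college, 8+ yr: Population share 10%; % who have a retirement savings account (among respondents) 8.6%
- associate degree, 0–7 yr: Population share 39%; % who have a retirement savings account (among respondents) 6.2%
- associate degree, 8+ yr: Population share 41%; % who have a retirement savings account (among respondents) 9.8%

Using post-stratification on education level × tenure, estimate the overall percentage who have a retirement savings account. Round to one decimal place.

10.6%

Reweight to the known education level × tenure distribution:
  some college, 0–7 yr: 0.1 × 33 = 3.3
  some college, 8+ yr: 0.1 × 8.6 = 0.86
  associate degree, 0–7 yr: 0.39 × 6.2 = 2.418
  associate degree, 8+ yr: 0.41 × 9.8 = 4.018
Post-stratified estimate = 10.596 → 10.6%.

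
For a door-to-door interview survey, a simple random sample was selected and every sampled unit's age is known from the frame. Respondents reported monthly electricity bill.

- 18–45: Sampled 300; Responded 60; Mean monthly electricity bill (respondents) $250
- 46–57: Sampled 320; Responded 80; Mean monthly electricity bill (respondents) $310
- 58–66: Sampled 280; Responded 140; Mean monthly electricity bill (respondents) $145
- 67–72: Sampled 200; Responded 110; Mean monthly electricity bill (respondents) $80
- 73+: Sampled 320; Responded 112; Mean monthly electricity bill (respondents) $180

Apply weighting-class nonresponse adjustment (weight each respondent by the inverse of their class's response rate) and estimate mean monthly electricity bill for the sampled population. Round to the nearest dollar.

Class response rates: 18–45 60/300 = 20%, 46–57 80/320 = 25%, 58–66 140/280 = 50%, 67–72 110/200 = 55%, 73+ 112/320 = 35%.
Inverse-response-rate weighting restores each class to its sampled count, so class totals weight by n_sampled:
  18–45: 300 × 250 = 75,000
  46–57: 320 × 310 = 99,200
  58–66: 280 × 145 = 40,600
  67–72: 200 × 80 = 16,000
  73+: 320 × 180 = 57,600
Adjusted estimate = 288,400 / 1,420 = 203.099 → $203.

$203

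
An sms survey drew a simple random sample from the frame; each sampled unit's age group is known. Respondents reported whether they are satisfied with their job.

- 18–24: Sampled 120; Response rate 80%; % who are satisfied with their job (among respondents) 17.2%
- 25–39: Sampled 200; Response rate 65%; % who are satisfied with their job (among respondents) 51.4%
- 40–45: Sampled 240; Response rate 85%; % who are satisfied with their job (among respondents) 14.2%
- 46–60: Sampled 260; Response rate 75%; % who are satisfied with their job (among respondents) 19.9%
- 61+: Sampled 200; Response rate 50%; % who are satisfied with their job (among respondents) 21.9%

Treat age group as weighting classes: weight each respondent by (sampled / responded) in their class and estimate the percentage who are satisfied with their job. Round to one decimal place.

24.8%

Each respondent's weight = sampled/responded in their class; summing within a class gives n_sampled, so:
  18–24: 120 × 17.2 = 2064
  25–39: 200 × 51.4 = 10,280
  40–45: 240 × 14.2 = 3408
  46–60: 260 × 19.9 = 5174
  61+: 200 × 21.9 = 4380
Adjusted estimate = 25,306 / 1,020 = 24.8098 → 24.8%.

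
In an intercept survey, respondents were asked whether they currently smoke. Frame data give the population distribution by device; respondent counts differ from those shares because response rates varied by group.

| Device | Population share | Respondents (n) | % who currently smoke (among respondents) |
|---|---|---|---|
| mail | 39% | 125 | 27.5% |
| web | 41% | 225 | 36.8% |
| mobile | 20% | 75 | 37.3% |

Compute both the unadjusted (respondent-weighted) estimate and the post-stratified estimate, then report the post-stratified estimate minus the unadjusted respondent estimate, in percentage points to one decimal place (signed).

-0.9 percentage points

Without adjustment, the pooled respondent share is:
  (125/425)×27.5 + (225/425)×36.8 + (75/425)×37.3 = 34.1529%
Post-stratified estimate weights by population shares:
  0.39×27.5 + 0.41×36.8 + 0.2×37.3 = 33.273%
Difference = 33.273 − 34.1529 = -0.8799 pp.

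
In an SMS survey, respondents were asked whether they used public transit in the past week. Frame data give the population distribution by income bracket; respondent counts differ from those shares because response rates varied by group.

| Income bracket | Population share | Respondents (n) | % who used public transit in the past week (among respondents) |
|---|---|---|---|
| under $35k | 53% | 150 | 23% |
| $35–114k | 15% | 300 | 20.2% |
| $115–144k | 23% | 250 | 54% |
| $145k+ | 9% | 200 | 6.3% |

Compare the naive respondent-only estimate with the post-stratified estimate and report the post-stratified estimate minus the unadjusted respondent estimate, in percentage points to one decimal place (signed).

Naive respondent-only estimate (weights = respondent counts):
  (150/900)×23 + (300/900)×20.2 + (250/900)×54 + (200/900)×6.3 = 26.9667%
Post-stratifying to population shares instead:
  0.53×23 + 0.15×20.2 + 0.23×54 + 0.09×6.3 = 28.207%
Difference = 28.207 − 26.9667 = 1.2403 pp.

+1.2 percentage points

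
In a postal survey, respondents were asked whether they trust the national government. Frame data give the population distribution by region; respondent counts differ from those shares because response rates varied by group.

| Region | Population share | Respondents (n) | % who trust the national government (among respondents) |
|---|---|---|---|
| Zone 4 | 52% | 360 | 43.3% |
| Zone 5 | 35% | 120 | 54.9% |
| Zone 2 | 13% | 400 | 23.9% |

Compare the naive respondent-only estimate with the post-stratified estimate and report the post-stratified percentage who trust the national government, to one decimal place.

44.8%

Unadjusted (pooled respondent) estimate weights by respondent counts:
  (360/880)×43.3 + (120/880)×54.9 + (400/880)×23.9 = 36.0636%
Post-stratifying to population shares instead:
  0.52×43.3 + 0.35×54.9 + 0.13×23.9 = 44.838%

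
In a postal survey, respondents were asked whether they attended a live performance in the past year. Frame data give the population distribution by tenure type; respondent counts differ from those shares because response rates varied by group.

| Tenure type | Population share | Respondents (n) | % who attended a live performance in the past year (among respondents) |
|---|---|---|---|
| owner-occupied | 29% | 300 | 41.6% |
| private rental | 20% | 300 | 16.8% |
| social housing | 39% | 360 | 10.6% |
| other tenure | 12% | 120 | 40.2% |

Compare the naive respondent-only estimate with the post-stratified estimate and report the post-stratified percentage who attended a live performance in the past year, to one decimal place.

24.4%

Without adjustment, the pooled respondent share is:
  (300/1080)×41.6 + (300/1080)×16.8 + (360/1080)×10.6 + (120/1080)×40.2 = 24.2222%
Reweighting by population tenure type shares:
  0.29×41.6 + 0.2×16.8 + 0.39×10.6 + 0.12×40.2 = 24.382%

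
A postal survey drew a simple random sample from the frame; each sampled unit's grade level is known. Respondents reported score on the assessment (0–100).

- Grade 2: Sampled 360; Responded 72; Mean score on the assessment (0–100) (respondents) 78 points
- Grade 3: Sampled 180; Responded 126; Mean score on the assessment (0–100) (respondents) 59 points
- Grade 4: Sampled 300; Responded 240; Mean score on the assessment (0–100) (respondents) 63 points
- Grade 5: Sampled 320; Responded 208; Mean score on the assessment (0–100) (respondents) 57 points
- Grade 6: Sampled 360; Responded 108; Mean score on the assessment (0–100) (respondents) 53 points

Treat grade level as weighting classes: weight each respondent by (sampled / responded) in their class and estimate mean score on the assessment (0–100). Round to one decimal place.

62.4

Response rates by class: Grade 2 72/360 = 20%, Grade 3 126/180 = 70%, Grade 4 240/300 = 80%, Grade 5 208/320 = 65%, Grade 6 108/360 = 30%.
Inverse-response-rate weighting restores each class to its sampled count, so class totals weight by n_sampled:
  Grade 2: 360 × 78 = 28,080
  Grade 3: 180 × 59 = 10,620
  Grade 4: 300 × 63 = 18,900
  Grade 5: 320 × 57 = 18,240
  Grade 6: 360 × 53 = 19,080
Adjusted estimate = 94,920 / 1,520 = 62.4474 → 62.4.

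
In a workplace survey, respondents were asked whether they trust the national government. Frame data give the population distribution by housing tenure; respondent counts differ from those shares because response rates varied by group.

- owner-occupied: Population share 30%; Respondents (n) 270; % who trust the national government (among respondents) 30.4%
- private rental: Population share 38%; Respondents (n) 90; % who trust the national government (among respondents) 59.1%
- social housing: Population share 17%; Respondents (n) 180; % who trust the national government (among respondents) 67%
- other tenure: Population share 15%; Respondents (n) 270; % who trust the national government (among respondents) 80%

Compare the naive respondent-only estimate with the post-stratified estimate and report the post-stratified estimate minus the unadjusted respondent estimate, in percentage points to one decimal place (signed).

Unadjusted (pooled respondent) estimate weights by respondent counts:
  (270/810)×30.4 + (90/810)×59.1 + (180/810)×67 + (270/810)×80 = 58.2556%
Reweighting by population housing tenure shares:
  0.3×30.4 + 0.38×59.1 + 0.17×67 + 0.15×80 = 54.968%
Difference = 54.968 − 58.2556 = -3.2876 pp.

-3.3 percentage points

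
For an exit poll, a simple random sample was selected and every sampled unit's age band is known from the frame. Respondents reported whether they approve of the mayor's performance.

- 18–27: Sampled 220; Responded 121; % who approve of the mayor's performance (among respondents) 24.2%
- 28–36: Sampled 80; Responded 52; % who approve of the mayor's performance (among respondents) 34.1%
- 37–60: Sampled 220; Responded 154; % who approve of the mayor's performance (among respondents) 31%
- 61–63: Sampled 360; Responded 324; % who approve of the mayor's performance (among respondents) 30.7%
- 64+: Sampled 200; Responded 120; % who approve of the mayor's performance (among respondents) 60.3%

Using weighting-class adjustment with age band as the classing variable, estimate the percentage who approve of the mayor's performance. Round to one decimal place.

Response rates by class: 18–27 121/220 = 55%, 28–36 52/80 = 65%, 37–60 154/220 = 70%, 61–63 324/360 = 90%, 64+ 120/200 = 60%.
With weight = n_sampled/n_responded per class, the weighted class total is n_sampled:
  18–27: 220 × 24.2 = 5324
  28–36: 80 × 34.1 = 2728
  37–60: 220 × 31 = 6820
  61–63: 360 × 30.7 = 11,052
  64+: 200 × 60.3 = 12,060
Adjusted estimate = 37,984 / 1,080 = 35.1704 → 35.2%.

35.2%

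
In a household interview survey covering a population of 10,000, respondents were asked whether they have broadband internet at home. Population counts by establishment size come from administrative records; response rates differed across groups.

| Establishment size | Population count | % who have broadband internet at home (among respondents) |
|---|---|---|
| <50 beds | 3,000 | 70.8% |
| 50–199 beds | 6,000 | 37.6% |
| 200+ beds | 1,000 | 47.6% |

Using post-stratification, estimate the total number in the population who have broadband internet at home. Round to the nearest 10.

4,860

Estimated count per cell = population count × respondent percentage:
  <50 beds: 3,000 × 70.8% = 2124
  50–199 beds: 6,000 × 37.6% = 2256
  200+ beds: 1,000 × 47.6% = 476
Estimated total = 4856 → 4,860.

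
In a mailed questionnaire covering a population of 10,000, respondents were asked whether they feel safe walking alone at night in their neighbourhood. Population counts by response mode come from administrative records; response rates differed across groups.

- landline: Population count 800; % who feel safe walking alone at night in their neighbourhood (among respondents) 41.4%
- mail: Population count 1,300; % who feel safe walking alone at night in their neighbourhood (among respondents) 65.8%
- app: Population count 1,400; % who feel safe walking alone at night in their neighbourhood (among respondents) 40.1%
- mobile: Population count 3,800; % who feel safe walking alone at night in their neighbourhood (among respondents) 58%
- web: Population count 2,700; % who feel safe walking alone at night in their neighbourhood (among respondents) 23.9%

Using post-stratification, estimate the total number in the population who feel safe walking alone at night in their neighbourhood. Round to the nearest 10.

4,600

Each cell contributes its population count × the respondent rate:
  landline: 800 × 41.4% = 331.2
  mail: 1,300 × 65.8% = 855.4
  app: 1,400 × 40.1% = 561.4
  mobile: 3,800 × 58% = 2204
  web: 2,700 × 23.9% = 645.3
Estimated total = 4597.3 → 4,600.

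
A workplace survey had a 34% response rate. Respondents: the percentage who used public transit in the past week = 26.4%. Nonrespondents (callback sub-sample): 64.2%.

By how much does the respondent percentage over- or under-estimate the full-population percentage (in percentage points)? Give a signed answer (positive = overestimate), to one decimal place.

Nonresponse fraction = 1 − 0.34 = 0.66.
Bias = (nonresponse fraction) × (respondent percentage − nonrespondent percentage)
     = 0.66 × (26.4 − 64.2) = 0.66 × -37.8 = -24.948.

-24.9 percentage points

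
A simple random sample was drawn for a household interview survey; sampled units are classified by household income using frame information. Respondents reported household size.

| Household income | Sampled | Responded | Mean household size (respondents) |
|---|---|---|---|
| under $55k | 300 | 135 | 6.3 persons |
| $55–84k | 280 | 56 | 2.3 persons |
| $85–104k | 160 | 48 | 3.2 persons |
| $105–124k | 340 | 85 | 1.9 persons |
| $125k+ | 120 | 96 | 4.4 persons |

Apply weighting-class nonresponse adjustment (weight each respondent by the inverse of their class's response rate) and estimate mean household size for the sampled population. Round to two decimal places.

3.52

Class response rates: under $55k 135/300 = 45%, $55–84k 56/280 = 20%, $85–104k 48/160 = 30%, $105–124k 85/340 = 25%, $125k+ 96/120 = 80%.
Weighting each respondent by the inverse class response rate inflates each class back to its sampled size, so the class weight is n_sampled:
  under $55k: 300 × 6.3 = 1890
  $55–84k: 280 × 2.3 = 644
  $85–104k: 160 × 3.2 = 512
  $105–124k: 340 × 1.9 = 646
  $125k+: 120 × 4.4 = 528
Adjusted estimate = 4220 / 1,200 = 3.51667 → 3.52.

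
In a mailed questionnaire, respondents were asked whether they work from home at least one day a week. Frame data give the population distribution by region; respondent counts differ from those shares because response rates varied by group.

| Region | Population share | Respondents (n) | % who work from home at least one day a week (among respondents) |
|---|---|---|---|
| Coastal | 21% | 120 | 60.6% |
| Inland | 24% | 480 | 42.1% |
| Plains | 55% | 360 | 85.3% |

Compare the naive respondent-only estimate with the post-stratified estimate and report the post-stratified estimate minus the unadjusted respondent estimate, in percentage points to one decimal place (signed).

+9.1 percentage points

Without adjustment, the pooled respondent share is:
  (120/960)×60.6 + (480/960)×42.1 + (360/960)×85.3 = 60.6125%
Reweighting by population region shares:
  0.21×60.6 + 0.24×42.1 + 0.55×85.3 = 69.745%
Difference = 69.745 − 60.6125 = 9.1325 pp.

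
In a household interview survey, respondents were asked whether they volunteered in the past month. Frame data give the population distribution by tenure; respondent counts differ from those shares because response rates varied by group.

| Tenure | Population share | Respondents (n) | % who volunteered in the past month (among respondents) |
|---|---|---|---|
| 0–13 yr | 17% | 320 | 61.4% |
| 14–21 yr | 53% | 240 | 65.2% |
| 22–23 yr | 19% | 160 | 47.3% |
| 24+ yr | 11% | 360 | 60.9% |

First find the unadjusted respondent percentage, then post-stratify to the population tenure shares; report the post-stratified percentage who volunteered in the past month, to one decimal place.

60.7%

Without adjustment, the pooled respondent share is:
  (320/1080)×61.4 + (240/1080)×65.2 + (160/1080)×47.3 + (360/1080)×60.9 = 59.9889%
Post-stratifying to population shares instead:
  0.17×61.4 + 0.53×65.2 + 0.19×47.3 + 0.11×60.9 = 60.68%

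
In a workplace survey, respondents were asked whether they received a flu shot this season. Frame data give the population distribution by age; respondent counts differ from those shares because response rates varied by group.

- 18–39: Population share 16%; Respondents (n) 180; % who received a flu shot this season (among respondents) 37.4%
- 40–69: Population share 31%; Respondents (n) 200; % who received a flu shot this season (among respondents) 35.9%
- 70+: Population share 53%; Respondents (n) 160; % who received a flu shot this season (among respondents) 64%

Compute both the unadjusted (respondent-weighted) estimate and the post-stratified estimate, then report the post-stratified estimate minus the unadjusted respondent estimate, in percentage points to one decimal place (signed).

Unadjusted (pooled respondent) estimate weights by respondent counts:
  (180/540)×37.4 + (200/540)×35.9 + (160/540)×64 = 44.7259%
Post-stratifying to population shares instead:
  0.16×37.4 + 0.31×35.9 + 0.53×64 = 51.033%
Difference = 51.033 − 44.7259 = 6.3071 pp.

+6.3 percentage points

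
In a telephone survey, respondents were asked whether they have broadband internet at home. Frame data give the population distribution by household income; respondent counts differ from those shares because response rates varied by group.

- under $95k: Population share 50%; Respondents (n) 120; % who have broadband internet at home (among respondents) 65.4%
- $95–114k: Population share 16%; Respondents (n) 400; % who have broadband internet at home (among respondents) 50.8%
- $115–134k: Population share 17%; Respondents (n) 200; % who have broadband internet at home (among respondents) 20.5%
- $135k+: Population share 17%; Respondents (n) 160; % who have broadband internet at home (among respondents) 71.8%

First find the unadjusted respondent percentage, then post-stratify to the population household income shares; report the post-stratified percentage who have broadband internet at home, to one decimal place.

56.5%

Without adjustment, the pooled respondent share is:
  (120/880)×65.4 + (400/880)×50.8 + (200/880)×20.5 + (160/880)×71.8 = 49.7227%
Reweighting by population household income shares:
  0.5×65.4 + 0.16×50.8 + 0.17×20.5 + 0.17×71.8 = 56.519%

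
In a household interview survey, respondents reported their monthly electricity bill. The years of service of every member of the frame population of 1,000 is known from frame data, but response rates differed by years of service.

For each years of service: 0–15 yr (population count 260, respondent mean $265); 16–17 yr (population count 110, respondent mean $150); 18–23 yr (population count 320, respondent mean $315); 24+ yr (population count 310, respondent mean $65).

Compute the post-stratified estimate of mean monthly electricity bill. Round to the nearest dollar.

Weight each group's respondent value by its population share:
  0–15 yr: (260/1,000) × 265 = 68.9
  16–17 yr: (110/1,000) × 150 = 16.5
  18–23 yr: (320/1,000) × 315 = 100.8
  24+ yr: (310/1,000) × 65 = 20.15
Post-stratified estimate = 206.35 → $206.

$206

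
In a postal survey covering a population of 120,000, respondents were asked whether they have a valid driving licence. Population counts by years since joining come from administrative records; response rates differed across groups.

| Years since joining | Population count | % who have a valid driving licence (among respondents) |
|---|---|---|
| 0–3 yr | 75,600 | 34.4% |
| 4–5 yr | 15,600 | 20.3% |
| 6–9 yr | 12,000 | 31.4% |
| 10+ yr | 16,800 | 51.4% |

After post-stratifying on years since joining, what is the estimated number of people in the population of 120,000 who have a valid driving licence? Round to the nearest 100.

41,600

Estimated count per cell = population count × respondent percentage:
  0–3 yr: 75,600 × 34.4% = 26006.4
  4–5 yr: 15,600 × 20.3% = 3166.8
  6–9 yr: 12,000 × 31.4% = 3768
  10+ yr: 16,800 × 51.4% = 8635.2
Estimated total = 41576.4 → 41,600.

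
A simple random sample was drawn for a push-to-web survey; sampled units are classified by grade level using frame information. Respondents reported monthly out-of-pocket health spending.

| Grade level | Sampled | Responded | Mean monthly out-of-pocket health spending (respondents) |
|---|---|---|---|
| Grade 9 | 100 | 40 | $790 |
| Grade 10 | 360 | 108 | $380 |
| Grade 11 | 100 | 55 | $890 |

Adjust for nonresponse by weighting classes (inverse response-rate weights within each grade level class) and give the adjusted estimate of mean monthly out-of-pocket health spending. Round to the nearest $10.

$540

Response rates by class: Grade 9 40/100 = 40%, Grade 10 108/360 = 30%, Grade 11 55/100 = 55%.
Weighting each respondent by the inverse class response rate inflates each class back to its sampled size, so the class weight is n_sampled:
  Grade 9: 100 × 790 = 79,000
  Grade 10: 360 × 380 = 136,800
  Grade 11: 100 × 890 = 89,000
Adjusted estimate = 304,800 / 560 = 544.286 → $540.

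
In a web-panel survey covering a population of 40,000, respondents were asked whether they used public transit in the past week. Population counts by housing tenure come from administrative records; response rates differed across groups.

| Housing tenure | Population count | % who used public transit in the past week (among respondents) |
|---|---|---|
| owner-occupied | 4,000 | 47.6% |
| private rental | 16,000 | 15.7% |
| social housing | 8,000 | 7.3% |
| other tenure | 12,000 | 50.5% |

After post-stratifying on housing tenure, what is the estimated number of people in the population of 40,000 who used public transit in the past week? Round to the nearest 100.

11,100

Apply each group's respondent rate to its population count:
  owner-occupied: 4,000 × 47.6% = 1904
  private rental: 16,000 × 15.7% = 2512
  social housing: 8,000 × 7.3% = 584
  other tenure: 12,000 × 50.5% = 6060
Estimated total = 11,060 → 11,100.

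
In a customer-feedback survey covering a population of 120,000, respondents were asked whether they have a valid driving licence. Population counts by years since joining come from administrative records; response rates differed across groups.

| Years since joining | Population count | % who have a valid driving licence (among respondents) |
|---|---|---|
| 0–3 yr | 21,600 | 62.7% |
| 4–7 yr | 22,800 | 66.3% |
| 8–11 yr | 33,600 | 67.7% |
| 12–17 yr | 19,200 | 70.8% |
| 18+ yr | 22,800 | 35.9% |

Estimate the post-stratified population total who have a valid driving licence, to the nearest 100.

73,200

Each cell contributes its population count × the respondent rate:
  0–3 yr: 21,600 × 62.7% = 13543.2
  4–7 yr: 22,800 × 66.3% = 15116.4
  8–11 yr: 33,600 × 67.7% = 22747.2
  12–17 yr: 19,200 × 70.8% = 13593.6
  18+ yr: 22,800 × 35.9% = 8185.2
Estimated total = 73185.6 → 73,200.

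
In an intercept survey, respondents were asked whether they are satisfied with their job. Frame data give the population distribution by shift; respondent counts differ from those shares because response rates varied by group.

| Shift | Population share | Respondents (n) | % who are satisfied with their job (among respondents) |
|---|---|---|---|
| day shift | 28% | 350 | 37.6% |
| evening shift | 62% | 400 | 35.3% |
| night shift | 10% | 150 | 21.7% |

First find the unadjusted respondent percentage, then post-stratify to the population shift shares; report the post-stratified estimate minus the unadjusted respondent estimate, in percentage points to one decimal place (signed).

Naive respondent-only estimate (weights = respondent counts):
  (350/900)×37.6 + (400/900)×35.3 + (150/900)×21.7 = 33.9278%
Reweighting by population shift shares:
  0.28×37.6 + 0.62×35.3 + 0.1×21.7 = 34.584%
Difference = 34.584 − 33.9278 = 0.6562 pp.

+0.7 percentage points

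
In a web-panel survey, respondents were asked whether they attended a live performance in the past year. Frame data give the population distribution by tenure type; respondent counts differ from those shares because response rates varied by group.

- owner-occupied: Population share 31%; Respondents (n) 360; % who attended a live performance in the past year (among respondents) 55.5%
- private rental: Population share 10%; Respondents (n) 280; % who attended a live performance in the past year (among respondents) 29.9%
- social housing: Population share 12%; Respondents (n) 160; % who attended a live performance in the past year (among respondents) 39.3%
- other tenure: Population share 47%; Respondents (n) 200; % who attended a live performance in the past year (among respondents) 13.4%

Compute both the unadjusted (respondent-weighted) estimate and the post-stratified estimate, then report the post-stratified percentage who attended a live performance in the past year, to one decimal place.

31.2%

Unadjusted (pooled respondent) estimate weights by respondent counts:
  (360/1000)×55.5 + (280/1000)×29.9 + (160/1000)×39.3 + (200/1000)×13.4 = 37.32%
Reweighting by population tenure type shares:
  0.31×55.5 + 0.1×29.9 + 0.12×39.3 + 0.47×13.4 = 31.209%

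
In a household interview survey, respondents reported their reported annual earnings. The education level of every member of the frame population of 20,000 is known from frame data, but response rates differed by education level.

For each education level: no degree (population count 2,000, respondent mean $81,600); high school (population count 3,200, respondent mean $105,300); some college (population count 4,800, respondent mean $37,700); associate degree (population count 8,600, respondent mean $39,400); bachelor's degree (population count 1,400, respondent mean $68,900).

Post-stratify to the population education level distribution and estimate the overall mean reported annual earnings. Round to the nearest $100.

Post-stratification weights by population share, not respondent share:
  no degree: (2,000/20,000) × 81,600 = 8160
  high school: (3,200/20,000) × 105,300 = 16,848
  some college: (4,800/20,000) × 37,700 = 9048
  associate degree: (8,600/20,000) × 39,400 = 16,942
  bachelor's degree: (1,400/20,000) × 68,900 = 4823
Post-stratified estimate = 55,821 → $55,800.

$55,800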